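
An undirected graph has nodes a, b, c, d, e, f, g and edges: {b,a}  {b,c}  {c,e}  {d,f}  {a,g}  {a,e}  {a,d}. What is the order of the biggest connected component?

7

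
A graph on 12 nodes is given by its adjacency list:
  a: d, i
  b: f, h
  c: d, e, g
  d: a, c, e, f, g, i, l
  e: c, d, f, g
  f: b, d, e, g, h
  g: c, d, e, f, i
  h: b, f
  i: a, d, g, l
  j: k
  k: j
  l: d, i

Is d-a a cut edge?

No

After removing d-a, the path d-i-a still connects them, so the edge is not a bridge.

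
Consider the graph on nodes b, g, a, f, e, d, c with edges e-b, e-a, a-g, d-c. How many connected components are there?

f is isolated — a component by itself.
Starting from c we can reach c, d. That is one component of size 2.
Starting from a we can reach a, b, e, g. That is one component of size 4.
Total: 3 components.

3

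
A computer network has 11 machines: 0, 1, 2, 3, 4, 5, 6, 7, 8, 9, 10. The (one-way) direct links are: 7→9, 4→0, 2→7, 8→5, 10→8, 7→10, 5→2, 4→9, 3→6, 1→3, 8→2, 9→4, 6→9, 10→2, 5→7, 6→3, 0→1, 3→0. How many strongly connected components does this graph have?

{0, 1, 3, 4, 6, 9} are all mutually reachable — one SCC of size 6.
{2, 5, 7, 8, 10} are all mutually reachable — one SCC of size 5.
That gives 2 strongly connected components.

2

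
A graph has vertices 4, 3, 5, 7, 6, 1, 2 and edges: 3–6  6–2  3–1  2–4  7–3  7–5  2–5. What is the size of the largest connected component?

Starting from 1 we can reach 1, 2, 3, 4, 5, 6, 7. That is one component of size 7.
The largest has 7 vertices.

7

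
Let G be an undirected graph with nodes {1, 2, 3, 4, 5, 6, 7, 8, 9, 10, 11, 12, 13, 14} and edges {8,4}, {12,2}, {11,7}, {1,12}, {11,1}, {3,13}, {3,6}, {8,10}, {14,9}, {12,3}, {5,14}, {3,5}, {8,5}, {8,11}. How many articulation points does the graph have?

Removing 3 increases the component count from 1 to 3, so 3 is a cut vertex.
Removing 5 increases the component count from 1 to 2, so 5 is a cut vertex.
Removing 8 increases the component count from 1 to 3, so 8 is a cut vertex.
Likewise 11, 12, 14 are cut vertices.
By contrast removing 7 leaves 1 component; it is not a cut vertex. No other vertex is a cut vertex either.

6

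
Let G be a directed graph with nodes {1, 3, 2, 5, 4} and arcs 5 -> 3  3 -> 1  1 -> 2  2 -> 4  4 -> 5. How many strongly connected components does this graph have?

1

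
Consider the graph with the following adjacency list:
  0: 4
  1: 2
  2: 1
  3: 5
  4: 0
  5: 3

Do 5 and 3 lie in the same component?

Yes

From 5 we can reach 3, 5, which includes 3.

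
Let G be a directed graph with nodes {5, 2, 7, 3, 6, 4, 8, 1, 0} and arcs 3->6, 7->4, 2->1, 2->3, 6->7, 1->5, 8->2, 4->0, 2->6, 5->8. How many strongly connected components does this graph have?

{1, 2, 5, 8} are all mutually reachable — one SCC of size 4.
{4} is an SCC by itself.
{0} is an SCC by itself.
{6} is an SCC by itself.
{3} is an SCC by itself.
(and 1 more singleton SCC)
That gives 6 strongly connected components.

6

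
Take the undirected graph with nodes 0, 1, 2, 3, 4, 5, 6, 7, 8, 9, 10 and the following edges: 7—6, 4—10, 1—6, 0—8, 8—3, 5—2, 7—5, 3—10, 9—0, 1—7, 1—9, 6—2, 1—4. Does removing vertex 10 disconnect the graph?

Deleting 10 leaves 1 component (was 1) (its neighbors 3, 4 remain connected to each other), so 10 is not a cut vertex.

No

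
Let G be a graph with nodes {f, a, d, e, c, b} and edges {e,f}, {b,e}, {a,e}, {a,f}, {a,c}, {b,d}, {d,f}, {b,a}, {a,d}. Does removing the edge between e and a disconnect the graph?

No

After removing e-a, the path e-b-a still connects them, so the edge is not a bridge.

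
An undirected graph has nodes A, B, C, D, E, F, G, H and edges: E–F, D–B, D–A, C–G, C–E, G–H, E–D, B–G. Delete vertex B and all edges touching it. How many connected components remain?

With B gone, the remaining components are: {A, C, D, E, F, G, H}.
That is 1 component.

1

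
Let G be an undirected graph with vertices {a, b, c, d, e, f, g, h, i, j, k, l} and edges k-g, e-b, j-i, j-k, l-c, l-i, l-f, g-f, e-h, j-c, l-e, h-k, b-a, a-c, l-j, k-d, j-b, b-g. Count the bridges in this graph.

The edges on the cycle j-k-g-b-j are not bridges since each lies on that cycle.
But removing d-k disconnects d from k — this is a bridge.

1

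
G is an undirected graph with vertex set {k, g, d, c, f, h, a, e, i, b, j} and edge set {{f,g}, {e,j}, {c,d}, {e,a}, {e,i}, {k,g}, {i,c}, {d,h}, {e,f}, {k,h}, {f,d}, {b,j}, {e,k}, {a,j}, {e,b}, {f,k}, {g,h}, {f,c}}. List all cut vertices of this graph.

Removing e increases the component count from 1 to 2, so e is a cut vertex.
By contrast removing h leaves 1 component; it is not a cut vertex. No other vertex is a cut vertex either.

e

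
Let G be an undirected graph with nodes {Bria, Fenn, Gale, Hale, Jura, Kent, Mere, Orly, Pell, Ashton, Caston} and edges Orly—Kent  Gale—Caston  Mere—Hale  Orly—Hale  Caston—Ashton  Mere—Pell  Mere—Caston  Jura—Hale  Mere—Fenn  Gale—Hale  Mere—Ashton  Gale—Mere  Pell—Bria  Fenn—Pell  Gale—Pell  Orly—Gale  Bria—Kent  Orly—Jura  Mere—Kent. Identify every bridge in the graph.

The edges on the cycle Mere-Fenn-Pell-Bria-Kent-Mere are not bridges since each lies on that cycle.
Every edge lies on some cycle, so there are no bridges.

none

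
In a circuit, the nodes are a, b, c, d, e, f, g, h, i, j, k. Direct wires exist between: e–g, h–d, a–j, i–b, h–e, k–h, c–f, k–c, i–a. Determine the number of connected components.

2

Starting from a we can reach a, b, i, j. That is one component of size 4.
Starting from c we can reach c, d, e, f, g, h, k. That is one component of size 7.
Total: 2 components.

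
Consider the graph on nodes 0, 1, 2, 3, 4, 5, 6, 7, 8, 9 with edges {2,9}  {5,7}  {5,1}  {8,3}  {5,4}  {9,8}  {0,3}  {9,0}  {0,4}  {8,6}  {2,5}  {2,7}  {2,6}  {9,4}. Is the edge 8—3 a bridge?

No

After removing 8—3, the path 8-9-0-3 still connects them, so the edge is not a bridge.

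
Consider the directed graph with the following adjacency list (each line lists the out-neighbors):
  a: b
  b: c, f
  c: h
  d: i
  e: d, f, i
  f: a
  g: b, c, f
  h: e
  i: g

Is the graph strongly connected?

Yes

From i we can reach every vertex (a, b, c, d, e, f, g, h, i), and every vertex can reach i (a, b, c, d, e, f, g, h, i). So the whole graph is one strongly connected component.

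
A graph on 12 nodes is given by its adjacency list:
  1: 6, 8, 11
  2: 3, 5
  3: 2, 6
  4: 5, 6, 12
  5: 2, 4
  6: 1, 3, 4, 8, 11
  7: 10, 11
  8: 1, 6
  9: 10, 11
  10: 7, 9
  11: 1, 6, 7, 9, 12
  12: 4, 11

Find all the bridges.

none

The edges on the cycle 11-12-4-5-2-3-6-11 are not bridges since each lies on that cycle.
Every edge lies on some cycle, so there are no bridges.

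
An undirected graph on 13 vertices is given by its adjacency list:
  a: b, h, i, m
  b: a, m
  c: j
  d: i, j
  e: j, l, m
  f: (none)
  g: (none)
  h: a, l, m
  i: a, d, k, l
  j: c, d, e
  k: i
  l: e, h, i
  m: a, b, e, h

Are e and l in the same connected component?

From e we can reach a, b, c, d, e, h, i, j, k, l, m, which includes l.

Yes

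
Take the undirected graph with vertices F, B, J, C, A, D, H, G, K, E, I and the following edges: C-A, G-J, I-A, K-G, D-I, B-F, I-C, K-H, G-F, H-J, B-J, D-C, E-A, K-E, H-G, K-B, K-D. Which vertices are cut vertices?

K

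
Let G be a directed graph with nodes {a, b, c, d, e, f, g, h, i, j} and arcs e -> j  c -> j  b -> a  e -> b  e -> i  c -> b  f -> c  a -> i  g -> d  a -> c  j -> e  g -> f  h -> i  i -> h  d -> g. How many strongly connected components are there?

4

{a, b, c, e, j} are all mutually reachable — one SCC of size 5.
{d, g} are all mutually reachable — one SCC of size 2.
{h, i} are all mutually reachable — one SCC of size 2.
{f} is an SCC by itself.
That gives 4 strongly connected components.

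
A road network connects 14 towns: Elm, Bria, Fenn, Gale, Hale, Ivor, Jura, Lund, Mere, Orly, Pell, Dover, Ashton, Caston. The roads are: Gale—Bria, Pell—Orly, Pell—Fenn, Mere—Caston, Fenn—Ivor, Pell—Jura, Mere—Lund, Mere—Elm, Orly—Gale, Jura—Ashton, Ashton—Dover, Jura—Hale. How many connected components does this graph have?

Starting from Elm we can reach Elm, Lund, Mere, Caston. That is one component of size 4.
Starting from Bria we can reach Bria, Fenn, Gale, Hale, Ivor, Jura, Orly, Pell, Dover, Ashton. That is one component of size 10.
Total: 2 components.

2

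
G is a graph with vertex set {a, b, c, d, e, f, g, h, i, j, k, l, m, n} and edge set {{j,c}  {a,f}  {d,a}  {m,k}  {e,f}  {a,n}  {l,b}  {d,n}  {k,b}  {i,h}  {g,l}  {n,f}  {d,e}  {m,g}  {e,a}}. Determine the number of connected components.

Starting from c we can reach c, j. That is one component of size 2.
Starting from h we can reach h, i. That is one component of size 2.
Starting from b we can reach b, g, k, l, m. That is one component of size 5.
Starting from a we can reach a, d, e, f, n. That is one component of size 5.
Total: 4 components.

4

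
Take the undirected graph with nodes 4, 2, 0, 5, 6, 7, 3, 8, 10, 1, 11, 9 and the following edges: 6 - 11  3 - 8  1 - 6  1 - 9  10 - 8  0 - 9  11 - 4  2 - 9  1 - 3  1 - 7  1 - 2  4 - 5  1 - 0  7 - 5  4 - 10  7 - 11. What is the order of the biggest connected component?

Starting from 0 we can reach 0, 1, 2, 3, 4, 5, 6, 7, 8, 9, 10, 11. That is one component of size 12.
The largest has 12 vertices.

12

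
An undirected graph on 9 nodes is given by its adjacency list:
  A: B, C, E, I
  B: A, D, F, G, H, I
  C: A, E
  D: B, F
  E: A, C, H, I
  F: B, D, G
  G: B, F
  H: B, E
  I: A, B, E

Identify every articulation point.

B

Removing B increases the component count from 1 to 2, so B is a cut vertex.
By contrast removing F leaves 1 component; it is not a cut vertex. No other vertex is a cut vertex either.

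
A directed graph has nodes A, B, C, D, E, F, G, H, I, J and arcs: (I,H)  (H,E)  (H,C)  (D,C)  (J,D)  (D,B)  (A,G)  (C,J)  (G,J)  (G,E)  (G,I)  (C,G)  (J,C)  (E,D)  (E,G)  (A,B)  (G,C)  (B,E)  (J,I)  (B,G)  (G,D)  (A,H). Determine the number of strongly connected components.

{B, C, D, E, G, H, I, J} are all mutually reachable — one SCC of size 8.
{F} is an SCC by itself.
{A} is an SCC by itself.
That gives 3 strongly connected components.

3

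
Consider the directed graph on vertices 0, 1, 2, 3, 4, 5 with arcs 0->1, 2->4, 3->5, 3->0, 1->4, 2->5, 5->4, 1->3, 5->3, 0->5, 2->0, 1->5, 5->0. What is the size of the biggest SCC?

{0, 1, 3, 5} are all mutually reachable — one SCC of size 4.
{2} is an SCC by itself.
{4} is an SCC by itself.
The largest has 4 vertices.

4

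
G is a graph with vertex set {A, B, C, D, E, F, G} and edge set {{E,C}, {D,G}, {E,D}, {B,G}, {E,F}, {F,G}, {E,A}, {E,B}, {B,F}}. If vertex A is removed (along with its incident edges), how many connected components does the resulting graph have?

With A gone, the remaining components are: {B, C, D, E, F, G}.
That is 1 component.

1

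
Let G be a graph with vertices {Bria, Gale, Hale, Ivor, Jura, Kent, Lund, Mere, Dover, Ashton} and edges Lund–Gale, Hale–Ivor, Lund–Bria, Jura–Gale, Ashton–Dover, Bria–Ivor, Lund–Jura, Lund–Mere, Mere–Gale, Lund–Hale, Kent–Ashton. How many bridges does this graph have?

The edges on the cycle Lund-Hale-Ivor-Bria-Lund are not bridges since each lies on that cycle.
But removing Ashton–Dover disconnects Ashton from Dover; removing Ashton–Kent disconnects Ashton from Kent — these are bridges.
That makes 2 bridges.

2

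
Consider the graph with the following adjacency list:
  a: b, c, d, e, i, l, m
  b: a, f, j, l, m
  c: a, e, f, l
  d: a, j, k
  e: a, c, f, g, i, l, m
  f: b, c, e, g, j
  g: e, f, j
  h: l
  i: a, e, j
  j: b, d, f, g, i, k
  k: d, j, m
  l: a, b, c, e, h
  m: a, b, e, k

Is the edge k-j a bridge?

After removing k-j, the path k-d-j still connects them, so the edge is not a bridge.

No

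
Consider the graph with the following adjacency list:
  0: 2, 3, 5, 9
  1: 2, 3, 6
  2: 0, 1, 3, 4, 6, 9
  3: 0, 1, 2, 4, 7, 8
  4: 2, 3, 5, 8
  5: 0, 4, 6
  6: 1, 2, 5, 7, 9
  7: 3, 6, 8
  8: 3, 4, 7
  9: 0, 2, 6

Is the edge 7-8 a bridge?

After removing 7-8, the path 7-3-8 still connects them, so the edge is not a bridge.

No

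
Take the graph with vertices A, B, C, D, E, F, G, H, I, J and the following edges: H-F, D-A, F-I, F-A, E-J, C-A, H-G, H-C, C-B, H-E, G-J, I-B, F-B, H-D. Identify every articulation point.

H

Removing H increases the component count from 1 to 2, so H is a cut vertex.
By contrast removing J leaves 1 component; it is not a cut vertex. No other vertex is a cut vertex either.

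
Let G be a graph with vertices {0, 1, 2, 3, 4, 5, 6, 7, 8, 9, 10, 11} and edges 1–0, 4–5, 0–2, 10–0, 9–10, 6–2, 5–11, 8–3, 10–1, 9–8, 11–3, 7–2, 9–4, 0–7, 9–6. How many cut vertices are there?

Removing 9 increases the component count from 1 to 2, so 9 is a cut vertex.
By contrast removing 0 leaves 1 component; it is not a cut vertex. No other vertex is a cut vertex either.

1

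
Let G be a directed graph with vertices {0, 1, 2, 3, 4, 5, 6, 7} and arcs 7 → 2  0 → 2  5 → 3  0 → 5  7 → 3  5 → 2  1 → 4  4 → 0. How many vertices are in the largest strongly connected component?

1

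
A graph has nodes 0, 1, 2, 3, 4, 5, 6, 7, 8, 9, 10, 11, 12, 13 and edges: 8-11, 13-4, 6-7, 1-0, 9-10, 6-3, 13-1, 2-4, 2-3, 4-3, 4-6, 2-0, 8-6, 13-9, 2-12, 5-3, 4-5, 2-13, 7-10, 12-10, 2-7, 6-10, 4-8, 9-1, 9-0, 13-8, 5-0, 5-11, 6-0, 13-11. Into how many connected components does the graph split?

1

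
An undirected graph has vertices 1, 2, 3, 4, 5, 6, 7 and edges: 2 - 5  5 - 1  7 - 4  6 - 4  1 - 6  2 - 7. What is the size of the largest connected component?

3 is isolated — a component by itself.
Starting from 1 we can reach 1, 2, 4, 5, 6, 7. That is one component of size 6.
The largest has 6 vertices.

6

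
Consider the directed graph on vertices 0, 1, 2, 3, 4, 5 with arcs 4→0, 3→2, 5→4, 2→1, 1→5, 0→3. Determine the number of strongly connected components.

{0, 1, 2, 3, 4, 5} are all mutually reachable — one SCC of size 6.
That gives 1 strongly connected component.

1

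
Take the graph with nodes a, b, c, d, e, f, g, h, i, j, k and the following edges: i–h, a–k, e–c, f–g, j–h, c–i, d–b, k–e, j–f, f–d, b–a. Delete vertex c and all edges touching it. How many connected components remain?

With c gone, the remaining components are: {a, b, d, e, f, g, h, i, j, k}.
That is 1 component.

1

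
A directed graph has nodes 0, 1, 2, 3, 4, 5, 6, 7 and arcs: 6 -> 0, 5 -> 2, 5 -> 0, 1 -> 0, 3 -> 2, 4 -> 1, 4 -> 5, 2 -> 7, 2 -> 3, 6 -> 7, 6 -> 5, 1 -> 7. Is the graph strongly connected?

No

There is no directed path from 4 to 6, so the graph is not strongly connected.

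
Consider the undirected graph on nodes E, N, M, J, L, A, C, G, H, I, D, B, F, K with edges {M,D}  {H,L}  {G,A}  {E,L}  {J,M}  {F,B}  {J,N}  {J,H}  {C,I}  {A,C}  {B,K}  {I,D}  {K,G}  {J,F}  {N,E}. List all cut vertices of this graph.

J

Removing J increases the component count from 1 to 2, so J is a cut vertex.
By contrast removing L leaves 1 component; it is not a cut vertex. No other vertex is a cut vertex either.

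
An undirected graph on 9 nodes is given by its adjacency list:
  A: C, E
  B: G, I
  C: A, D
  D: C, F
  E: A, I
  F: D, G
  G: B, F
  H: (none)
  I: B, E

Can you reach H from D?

No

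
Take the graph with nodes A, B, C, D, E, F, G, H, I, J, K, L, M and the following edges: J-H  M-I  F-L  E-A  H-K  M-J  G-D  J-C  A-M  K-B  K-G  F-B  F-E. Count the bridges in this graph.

5

The edges on the cycle F-E-A-M-J-H-K-B-F are not bridges since each lies on that cycle.
But removing G-K disconnects G from K; removing G-D disconnects G from D; removing M-I disconnects M from I; removing F-L disconnects F from L — these are bridges.
In total 5 edges are bridges.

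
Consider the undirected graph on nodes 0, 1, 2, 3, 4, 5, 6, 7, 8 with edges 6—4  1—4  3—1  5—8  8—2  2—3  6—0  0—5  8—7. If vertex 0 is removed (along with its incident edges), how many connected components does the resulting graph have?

With 0 gone, the remaining components are: {1, 2, 3, 4, 5, 6, 7, 8}.
That is 1 component.

1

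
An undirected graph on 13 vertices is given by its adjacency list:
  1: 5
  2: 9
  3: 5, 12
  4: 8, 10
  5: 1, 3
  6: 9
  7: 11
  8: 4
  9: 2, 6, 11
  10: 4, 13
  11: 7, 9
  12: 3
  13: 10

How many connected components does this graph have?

Starting from 1 we can reach 1, 3, 5, 12. That is one component of size 4.
Starting from 4 we can reach 4, 8, 10, 13. That is one component of size 4.
Starting from 2 we can reach 2, 6, 7, 9, 11. That is one component of size 5.
Total: 3 components.

3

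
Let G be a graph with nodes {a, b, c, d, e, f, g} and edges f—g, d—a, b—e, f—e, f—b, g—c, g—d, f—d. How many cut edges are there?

The edges on the cycle f-b-e-f are not bridges since each lies on that cycle.
But removing c—g disconnects c from g; removing d—a disconnects d from a — these are bridges.
That makes 2 bridges.

2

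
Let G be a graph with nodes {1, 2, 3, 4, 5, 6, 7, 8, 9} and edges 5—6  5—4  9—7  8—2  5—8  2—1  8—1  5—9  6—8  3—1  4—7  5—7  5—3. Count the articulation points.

1

Removing 5 increases the component count from 1 to 2, so 5 is a cut vertex.
By contrast removing 2 leaves 1 component; it is not a cut vertex. No other vertex is a cut vertex either.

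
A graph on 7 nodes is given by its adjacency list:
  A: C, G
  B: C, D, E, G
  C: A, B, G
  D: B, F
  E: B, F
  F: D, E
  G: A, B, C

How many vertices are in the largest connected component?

7

Starting from A we can reach A, B, C, D, E, F, G. That is one component of size 7.
The largest has 7 vertices.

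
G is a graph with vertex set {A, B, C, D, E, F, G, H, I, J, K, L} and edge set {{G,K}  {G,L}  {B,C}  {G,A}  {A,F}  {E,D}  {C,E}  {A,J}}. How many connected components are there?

4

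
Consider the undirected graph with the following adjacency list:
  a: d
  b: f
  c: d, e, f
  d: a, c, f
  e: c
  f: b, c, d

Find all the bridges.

a-d, b-f, c-e

The edges on the cycle c-f-d-c are not bridges since each lies on that cycle.
But removing f-b disconnects f from b; removing d-a disconnects d from a; removing c-e disconnects c from e — these are bridges.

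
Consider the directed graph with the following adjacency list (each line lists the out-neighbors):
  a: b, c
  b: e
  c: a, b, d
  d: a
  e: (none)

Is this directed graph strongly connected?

No

There is no directed path from e to c, so the graph is not strongly connected.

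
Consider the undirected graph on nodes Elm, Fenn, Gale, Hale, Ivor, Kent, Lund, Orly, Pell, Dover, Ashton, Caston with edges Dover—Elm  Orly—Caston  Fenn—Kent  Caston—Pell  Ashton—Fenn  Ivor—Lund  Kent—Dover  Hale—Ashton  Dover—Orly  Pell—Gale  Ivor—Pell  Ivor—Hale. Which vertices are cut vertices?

Ivor, Pell, Dover

Removing Ivor increases the component count from 1 to 2, so Ivor is a cut vertex.
Removing Pell increases the component count from 1 to 2, so Pell is a cut vertex.
Removing Dover increases the component count from 1 to 2, so Dover is a cut vertex.
By contrast removing Kent leaves 1 component; it is not a cut vertex. No other vertex is a cut vertex either.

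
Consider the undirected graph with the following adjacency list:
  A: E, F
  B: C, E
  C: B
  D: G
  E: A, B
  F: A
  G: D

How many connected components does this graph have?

Starting from D we can reach D, G. That is one component of size 2.
Starting from A we can reach A, B, C, E, F. That is one component of size 5.
Total: 2 components.

2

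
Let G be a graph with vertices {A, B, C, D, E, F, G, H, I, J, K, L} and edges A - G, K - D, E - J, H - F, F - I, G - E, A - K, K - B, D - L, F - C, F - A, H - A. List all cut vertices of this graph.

Removing A increases the component count from 1 to 3, so A is a cut vertex.
Removing D increases the component count from 1 to 2, so D is a cut vertex.
Removing E increases the component count from 1 to 2, so E is a cut vertex.
Likewise F, G, K are cut vertices.
By contrast removing I leaves 1 component; it is not a cut vertex. No other vertex is a cut vertex either.

A, D, E, F, G, K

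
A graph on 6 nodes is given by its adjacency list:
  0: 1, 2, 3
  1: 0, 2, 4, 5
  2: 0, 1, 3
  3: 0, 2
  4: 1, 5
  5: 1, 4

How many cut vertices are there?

Removing 1 increases the component count from 1 to 2, so 1 is a cut vertex.
By contrast removing 2 leaves 1 component; it is not a cut vertex. No other vertex is a cut vertex either.

1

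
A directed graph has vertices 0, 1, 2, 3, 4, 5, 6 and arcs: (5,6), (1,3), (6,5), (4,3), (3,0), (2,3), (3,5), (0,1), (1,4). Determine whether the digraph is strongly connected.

No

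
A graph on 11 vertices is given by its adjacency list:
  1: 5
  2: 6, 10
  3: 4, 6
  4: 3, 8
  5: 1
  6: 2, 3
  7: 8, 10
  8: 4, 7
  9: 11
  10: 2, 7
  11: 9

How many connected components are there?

Starting from 9 we can reach 9, 11. That is one component of size 2.
Starting from 1 we can reach 1, 5. That is one component of size 2.
Starting from 2 we can reach 2, 3, 4, 6, 7, 8, 10. That is one component of size 7.
Total: 3 components.

3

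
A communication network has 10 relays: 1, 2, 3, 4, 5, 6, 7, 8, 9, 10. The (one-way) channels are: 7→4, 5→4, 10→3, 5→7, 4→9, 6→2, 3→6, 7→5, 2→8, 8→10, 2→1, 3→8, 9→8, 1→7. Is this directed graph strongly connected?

Yes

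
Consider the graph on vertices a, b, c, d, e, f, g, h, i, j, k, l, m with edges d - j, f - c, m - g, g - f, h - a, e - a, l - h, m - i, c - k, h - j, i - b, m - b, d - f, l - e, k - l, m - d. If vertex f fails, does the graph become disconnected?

No

Deleting f leaves 1 component (was 1) (its neighbors c, d, g remain connected to each other), so f is not a cut vertex.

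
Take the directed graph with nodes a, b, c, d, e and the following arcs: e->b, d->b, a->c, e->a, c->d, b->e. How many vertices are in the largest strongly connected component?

5

{a, b, c, d, e} are all mutually reachable — one SCC of size 5.
The largest has 5 vertices.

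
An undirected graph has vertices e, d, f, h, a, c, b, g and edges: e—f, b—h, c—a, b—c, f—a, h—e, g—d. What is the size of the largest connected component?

6

Starting from d we can reach d, g. That is one component of size 2.
Starting from a we can reach a, b, c, e, f, h. That is one component of size 6.
The largest has 6 vertices.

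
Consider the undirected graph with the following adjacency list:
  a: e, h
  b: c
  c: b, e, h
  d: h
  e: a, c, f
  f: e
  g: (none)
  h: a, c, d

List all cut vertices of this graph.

c, e, h

Removing c increases the component count from 2 to 3, so c is a cut vertex.
Removing e increases the component count from 2 to 3, so e is a cut vertex.
Removing h increases the component count from 2 to 3, so h is a cut vertex.
By contrast removing d leaves 2 components; it is not a cut vertex. No other vertex is a cut vertex either.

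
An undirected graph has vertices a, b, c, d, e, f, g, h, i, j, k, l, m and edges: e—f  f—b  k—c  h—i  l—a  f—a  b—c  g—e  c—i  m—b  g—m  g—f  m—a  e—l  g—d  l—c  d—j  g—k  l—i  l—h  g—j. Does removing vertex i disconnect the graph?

Deleting i leaves 1 component (was 1) (its neighbors c, h, l remain connected to each other), so i is not a cut vertex.

No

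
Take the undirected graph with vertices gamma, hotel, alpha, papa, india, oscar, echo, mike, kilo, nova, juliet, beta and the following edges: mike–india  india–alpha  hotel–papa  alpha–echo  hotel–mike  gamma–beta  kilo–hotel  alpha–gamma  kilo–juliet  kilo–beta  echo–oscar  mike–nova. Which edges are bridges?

alpha-echo, echo-oscar, hotel-papa, juliet-kilo, mike-nova

The edges on the cycle kilo-hotel-mike-india-alpha-gamma-beta-kilo are not bridges since each lies on that cycle.
But removing echo–alpha disconnects echo from alpha; removing hotel–papa disconnects hotel from papa; removing echo–oscar disconnects echo from oscar; removing mike–nova disconnects mike from nova — these are bridges.
In total 5 edges are bridges.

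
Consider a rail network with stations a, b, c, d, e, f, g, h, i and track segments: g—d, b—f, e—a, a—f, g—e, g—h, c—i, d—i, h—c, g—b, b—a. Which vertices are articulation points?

g

Removing g increases the component count from 1 to 2, so g is a cut vertex.
By contrast removing a leaves 1 component; it is not a cut vertex. No other vertex is a cut vertex either.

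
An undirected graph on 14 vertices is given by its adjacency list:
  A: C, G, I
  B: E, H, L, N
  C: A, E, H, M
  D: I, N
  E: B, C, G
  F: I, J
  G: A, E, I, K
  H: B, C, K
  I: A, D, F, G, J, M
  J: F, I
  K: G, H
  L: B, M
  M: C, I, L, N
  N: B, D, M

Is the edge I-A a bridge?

No

After removing I-A, the path I-G-A still connects them, so the edge is not a bridge.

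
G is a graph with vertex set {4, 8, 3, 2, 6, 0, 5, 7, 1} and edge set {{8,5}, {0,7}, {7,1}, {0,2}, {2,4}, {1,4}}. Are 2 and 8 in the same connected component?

The component containing 2 is {0, 1, 2, 4, 7}, and 8 is not in it.

No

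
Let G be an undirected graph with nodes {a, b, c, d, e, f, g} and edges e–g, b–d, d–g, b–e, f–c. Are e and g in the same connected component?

Yes

From e we can reach b, d, e, g, which includes g.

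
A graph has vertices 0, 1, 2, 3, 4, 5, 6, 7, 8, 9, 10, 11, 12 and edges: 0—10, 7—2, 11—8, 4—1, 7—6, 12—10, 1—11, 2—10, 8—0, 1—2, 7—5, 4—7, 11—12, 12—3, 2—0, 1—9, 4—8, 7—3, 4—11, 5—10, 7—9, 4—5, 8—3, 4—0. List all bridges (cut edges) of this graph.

6-7

The edges on the cycle 4-1-2-10-5-4 are not bridges since each lies on that cycle.
But removing 6—7 disconnects 6 from 7 — this is a bridge.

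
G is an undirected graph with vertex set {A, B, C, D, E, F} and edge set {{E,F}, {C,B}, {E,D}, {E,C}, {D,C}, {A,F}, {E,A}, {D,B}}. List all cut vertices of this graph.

E

Removing E increases the component count from 1 to 2, so E is a cut vertex.
By contrast removing A leaves 1 component; it is not a cut vertex. No other vertex is a cut vertex either.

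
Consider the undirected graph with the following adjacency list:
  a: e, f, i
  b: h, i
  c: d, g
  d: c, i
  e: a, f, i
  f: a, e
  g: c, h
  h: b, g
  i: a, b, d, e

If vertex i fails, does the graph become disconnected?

Yes

Deleting i raises the number of components from 1 to 2, so i is a cut vertex.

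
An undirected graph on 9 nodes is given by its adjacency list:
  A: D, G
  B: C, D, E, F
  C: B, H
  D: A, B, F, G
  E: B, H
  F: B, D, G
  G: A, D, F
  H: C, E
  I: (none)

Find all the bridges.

none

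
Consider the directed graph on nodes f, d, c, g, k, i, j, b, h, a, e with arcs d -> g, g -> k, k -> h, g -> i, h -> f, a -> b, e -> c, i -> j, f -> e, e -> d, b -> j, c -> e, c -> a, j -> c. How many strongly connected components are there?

1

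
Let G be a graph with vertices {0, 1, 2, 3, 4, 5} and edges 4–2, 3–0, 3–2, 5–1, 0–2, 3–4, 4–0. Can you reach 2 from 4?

From 4 we can reach 0, 2, 3, 4, which includes 2.

Yes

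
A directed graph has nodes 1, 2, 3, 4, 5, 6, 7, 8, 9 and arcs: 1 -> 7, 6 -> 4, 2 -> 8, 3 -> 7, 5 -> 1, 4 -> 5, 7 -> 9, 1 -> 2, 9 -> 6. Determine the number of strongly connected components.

4

{1, 4, 5, 6, 7, 9} are all mutually reachable — one SCC of size 6.
{2} is an SCC by itself.
{8} is an SCC by itself.
{3} is an SCC by itself.
That gives 4 strongly connected components.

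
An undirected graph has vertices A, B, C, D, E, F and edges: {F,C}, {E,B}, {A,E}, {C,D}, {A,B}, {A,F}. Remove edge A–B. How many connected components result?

A and B are still connected via A-E-B, so the component count stays at 1.

1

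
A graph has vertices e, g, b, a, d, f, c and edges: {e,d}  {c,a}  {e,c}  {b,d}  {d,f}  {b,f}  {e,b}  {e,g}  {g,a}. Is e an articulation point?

Yes

Deleting e raises the number of components from 1 to 2, so e is a cut vertex.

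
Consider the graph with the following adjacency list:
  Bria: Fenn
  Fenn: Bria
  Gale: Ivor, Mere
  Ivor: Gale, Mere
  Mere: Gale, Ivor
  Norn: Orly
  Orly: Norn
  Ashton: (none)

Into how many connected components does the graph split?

4

Ashton is isolated — a component by itself.
Starting from Bria we can reach Bria, Fenn. That is one component of size 2.
Starting from Norn we can reach Norn, Orly. That is one component of size 2.
Starting from Gale we can reach Gale, Ivor, Mere. That is one component of size 3.
Total: 4 components.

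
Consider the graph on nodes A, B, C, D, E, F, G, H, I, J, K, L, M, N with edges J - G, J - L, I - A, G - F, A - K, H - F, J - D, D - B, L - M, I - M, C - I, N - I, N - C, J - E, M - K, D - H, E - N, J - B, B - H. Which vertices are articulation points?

Removing J increases the component count from 1 to 2, so J is a cut vertex.
By contrast removing I leaves 1 component; it is not a cut vertex. No other vertex is a cut vertex either.

J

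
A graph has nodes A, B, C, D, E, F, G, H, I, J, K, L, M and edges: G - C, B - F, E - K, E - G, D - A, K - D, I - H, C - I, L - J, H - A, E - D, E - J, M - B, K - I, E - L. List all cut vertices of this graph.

Removing B increases the component count from 2 to 3, so B is a cut vertex.
Removing E increases the component count from 2 to 3, so E is a cut vertex.
By contrast removing G leaves 2 components; it is not a cut vertex. No other vertex is a cut vertex either.

B, E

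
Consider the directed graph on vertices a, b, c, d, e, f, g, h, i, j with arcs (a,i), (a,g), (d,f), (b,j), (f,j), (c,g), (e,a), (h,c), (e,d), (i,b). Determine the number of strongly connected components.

10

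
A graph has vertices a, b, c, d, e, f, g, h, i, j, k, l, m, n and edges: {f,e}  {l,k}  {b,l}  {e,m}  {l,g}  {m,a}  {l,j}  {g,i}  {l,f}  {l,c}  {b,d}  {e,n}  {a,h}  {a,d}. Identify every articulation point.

a, e, g, l

Removing a increases the component count from 1 to 2, so a is a cut vertex.
Removing e increases the component count from 1 to 2, so e is a cut vertex.
Removing g increases the component count from 1 to 2, so g is a cut vertex.
Likewise l is a cut vertex.
By contrast removing f leaves 1 component; it is not a cut vertex. No other vertex is a cut vertex either.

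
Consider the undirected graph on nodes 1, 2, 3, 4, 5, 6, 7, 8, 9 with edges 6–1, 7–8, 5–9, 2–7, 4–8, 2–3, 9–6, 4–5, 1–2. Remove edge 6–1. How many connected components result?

6 and 1 are still connected via 6-9-5-4-8-7-2-1, so the component count stays at 1.

1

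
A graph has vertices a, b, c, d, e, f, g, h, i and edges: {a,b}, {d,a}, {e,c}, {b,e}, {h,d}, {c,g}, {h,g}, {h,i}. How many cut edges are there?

1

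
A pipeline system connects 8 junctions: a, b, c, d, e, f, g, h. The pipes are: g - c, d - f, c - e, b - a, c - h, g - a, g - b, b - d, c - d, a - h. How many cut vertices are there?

2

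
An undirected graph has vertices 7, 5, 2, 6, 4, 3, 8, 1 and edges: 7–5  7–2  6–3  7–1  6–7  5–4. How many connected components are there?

8 is isolated — a component by itself.
Starting from 1 we can reach 1, 2, 3, 4, 5, 6, 7. That is one component of size 7.
Total: 2 components.

2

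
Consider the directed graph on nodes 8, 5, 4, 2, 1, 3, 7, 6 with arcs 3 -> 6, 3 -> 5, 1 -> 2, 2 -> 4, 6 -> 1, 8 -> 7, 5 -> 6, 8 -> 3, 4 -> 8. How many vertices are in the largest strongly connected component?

7

{1, 2, 3, 4, 5, 6, 8} are all mutually reachable — one SCC of size 7.
{7} is an SCC by itself.
The largest has 7 vertices.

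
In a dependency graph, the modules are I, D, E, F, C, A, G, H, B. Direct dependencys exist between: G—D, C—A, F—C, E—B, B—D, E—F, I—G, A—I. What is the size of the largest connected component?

H is isolated — a component by itself.
Starting from A we can reach A, B, C, D, E, F, G, I. That is one component of size 8.
The largest has 8 vertices.

8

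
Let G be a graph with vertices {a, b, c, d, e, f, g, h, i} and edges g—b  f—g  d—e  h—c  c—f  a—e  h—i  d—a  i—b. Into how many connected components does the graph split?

2

Starting from a we can reach a, d, e. That is one component of size 3.
Starting from b we can reach b, c, f, g, h, i. That is one component of size 6.
Total: 2 components.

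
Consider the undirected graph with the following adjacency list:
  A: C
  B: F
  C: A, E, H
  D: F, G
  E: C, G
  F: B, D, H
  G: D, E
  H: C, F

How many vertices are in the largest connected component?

8

Starting from A we can reach A, B, C, D, E, F, G, H. That is one component of size 8.
The largest has 8 vertices.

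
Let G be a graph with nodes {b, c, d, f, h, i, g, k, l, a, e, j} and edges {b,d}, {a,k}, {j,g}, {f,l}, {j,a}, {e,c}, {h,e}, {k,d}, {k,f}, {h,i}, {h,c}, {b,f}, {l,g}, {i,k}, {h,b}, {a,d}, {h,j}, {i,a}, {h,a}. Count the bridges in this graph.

The edges on the cycle h-e-c-h are not bridges since each lies on that cycle.
Every edge lies on some cycle, so there are no bridges.

0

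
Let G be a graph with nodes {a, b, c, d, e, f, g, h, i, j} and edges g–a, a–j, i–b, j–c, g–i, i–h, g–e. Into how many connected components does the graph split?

d is isolated — a component by itself.
f is isolated — a component by itself.
Starting from a we can reach a, b, c, e, g, h, i, j. That is one component of size 8.
Total: 3 components.

3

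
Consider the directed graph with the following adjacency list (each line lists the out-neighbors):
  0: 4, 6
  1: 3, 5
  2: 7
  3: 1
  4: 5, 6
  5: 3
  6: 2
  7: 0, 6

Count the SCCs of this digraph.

{0, 2, 4, 6, 7} are all mutually reachable — one SCC of size 5.
{1, 3, 5} are all mutually reachable — one SCC of size 3.
That gives 2 strongly connected components.

2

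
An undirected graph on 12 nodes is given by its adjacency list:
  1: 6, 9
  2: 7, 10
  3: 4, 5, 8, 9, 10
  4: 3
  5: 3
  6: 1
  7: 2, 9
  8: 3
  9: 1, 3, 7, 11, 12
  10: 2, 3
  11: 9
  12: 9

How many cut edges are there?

The edges on the cycle 9-3-10-2-7-9 are not bridges since each lies on that cycle.
But removing 1-9 disconnects 1 from 9; removing 3-8 disconnects 3 from 8; removing 12-9 disconnects 12 from 9; removing 5-3 disconnects 5 from 3 — these are bridges.
In total 7 edges are bridges.

7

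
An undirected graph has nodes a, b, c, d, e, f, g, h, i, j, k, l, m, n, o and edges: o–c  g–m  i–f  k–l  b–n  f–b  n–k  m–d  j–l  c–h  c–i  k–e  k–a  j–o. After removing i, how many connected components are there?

2

With i gone, the remaining components are: {d, g, m}; {a, b, c, e, f, h, j, k, l, n, o}.
That is 2 components.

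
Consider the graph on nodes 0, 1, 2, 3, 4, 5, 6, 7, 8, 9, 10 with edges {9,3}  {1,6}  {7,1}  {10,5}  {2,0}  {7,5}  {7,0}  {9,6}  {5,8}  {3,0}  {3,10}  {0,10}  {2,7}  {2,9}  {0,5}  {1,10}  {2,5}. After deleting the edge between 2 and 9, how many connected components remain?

2

2 and 9 are still connected via 2-0-3-9, so the component count stays at 2.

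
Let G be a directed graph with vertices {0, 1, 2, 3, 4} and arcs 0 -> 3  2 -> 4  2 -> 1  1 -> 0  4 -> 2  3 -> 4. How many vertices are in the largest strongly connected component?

5

{0, 1, 2, 3, 4} are all mutually reachable — one SCC of size 5.
The largest has 5 vertices.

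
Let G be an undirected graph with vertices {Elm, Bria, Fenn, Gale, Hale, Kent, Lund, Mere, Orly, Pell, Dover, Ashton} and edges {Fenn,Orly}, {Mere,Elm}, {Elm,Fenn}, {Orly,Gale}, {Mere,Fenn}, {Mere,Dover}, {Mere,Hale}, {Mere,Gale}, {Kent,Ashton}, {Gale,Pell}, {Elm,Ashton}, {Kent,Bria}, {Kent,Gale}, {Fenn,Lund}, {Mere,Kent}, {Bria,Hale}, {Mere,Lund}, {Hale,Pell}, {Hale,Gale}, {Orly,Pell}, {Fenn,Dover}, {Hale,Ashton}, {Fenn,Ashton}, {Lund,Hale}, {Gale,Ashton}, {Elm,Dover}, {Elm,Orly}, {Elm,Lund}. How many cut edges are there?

0

The edges on the cycle Mere-Elm-Orly-Gale-Mere are not bridges since each lies on that cycle.
Every edge lies on some cycle, so there are no bridges.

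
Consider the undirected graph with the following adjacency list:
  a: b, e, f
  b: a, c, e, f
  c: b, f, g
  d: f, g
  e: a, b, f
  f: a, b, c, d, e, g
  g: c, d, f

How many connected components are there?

Starting from a we can reach a, b, c, d, e, f, g. That is one component of size 7.
Total: 1 component.

1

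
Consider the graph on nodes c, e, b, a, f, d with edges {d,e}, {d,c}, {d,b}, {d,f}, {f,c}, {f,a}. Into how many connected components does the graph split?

1

Starting from a we can reach a, b, c, d, e, f. That is one component of size 6.
Total: 1 component.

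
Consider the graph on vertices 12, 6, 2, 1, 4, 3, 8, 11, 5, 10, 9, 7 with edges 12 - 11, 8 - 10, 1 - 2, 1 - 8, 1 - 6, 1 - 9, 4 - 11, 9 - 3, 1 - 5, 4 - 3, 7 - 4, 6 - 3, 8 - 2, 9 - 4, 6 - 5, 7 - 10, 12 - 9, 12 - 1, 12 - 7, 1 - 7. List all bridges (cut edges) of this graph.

The edges on the cycle 12-1-7-4-11-12 are not bridges since each lies on that cycle.
Every edge lies on some cycle, so there are no bridges.

none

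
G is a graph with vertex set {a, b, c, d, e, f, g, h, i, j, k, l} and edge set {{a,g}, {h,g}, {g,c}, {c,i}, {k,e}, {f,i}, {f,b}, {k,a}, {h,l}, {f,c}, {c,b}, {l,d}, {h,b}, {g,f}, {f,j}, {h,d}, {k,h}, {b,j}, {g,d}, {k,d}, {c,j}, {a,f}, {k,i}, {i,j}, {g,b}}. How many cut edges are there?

The edges on the cycle g-f-i-j-c-g are not bridges since each lies on that cycle.
But removing k—e disconnects k from e — this is a bridge.

1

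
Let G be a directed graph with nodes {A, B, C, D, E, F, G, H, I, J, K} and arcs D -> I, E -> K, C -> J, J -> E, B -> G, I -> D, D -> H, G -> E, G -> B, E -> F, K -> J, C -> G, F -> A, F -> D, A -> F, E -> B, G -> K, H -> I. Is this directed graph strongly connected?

No

There is no directed path from A to B, so the graph is not strongly connected.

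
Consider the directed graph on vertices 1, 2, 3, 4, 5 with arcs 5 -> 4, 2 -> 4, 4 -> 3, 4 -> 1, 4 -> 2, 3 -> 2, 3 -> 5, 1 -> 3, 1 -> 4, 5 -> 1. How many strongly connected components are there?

{1, 2, 3, 4, 5} are all mutually reachable — one SCC of size 5.
That gives 1 strongly connected component.

1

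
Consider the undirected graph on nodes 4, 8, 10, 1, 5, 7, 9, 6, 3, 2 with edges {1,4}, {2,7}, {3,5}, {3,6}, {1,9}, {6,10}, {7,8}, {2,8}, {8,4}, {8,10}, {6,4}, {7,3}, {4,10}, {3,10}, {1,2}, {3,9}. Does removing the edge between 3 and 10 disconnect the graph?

After removing 3-10, the path 3-6-10 still connects them, so the edge is not a bridge.

No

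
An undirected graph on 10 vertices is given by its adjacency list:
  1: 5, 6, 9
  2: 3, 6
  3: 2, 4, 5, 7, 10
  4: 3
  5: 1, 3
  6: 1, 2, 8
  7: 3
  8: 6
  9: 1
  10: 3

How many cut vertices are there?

Removing 1 increases the component count from 1 to 2, so 1 is a cut vertex.
Removing 3 increases the component count from 1 to 4, so 3 is a cut vertex.
Removing 6 increases the component count from 1 to 2, so 6 is a cut vertex.
By contrast removing 9 leaves 1 component; it is not a cut vertex. No other vertex is a cut vertex either.

3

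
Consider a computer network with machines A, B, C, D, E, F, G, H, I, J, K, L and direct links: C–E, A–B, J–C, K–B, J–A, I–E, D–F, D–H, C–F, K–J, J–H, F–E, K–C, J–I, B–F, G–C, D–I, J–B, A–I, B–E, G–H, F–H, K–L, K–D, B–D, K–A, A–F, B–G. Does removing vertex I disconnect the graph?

No

Deleting I leaves 1 component (was 1) (its neighbors A, D, E, J remain connected to each other), so I is not a cut vertex.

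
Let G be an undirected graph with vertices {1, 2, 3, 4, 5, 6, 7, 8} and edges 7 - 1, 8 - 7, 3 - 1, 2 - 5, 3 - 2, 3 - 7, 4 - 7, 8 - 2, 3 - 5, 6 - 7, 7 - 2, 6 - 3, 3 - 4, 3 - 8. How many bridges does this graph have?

The edges on the cycle 3-8-7-2-5-3 are not bridges since each lies on that cycle.
Every edge lies on some cycle, so there are no bridges.

0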